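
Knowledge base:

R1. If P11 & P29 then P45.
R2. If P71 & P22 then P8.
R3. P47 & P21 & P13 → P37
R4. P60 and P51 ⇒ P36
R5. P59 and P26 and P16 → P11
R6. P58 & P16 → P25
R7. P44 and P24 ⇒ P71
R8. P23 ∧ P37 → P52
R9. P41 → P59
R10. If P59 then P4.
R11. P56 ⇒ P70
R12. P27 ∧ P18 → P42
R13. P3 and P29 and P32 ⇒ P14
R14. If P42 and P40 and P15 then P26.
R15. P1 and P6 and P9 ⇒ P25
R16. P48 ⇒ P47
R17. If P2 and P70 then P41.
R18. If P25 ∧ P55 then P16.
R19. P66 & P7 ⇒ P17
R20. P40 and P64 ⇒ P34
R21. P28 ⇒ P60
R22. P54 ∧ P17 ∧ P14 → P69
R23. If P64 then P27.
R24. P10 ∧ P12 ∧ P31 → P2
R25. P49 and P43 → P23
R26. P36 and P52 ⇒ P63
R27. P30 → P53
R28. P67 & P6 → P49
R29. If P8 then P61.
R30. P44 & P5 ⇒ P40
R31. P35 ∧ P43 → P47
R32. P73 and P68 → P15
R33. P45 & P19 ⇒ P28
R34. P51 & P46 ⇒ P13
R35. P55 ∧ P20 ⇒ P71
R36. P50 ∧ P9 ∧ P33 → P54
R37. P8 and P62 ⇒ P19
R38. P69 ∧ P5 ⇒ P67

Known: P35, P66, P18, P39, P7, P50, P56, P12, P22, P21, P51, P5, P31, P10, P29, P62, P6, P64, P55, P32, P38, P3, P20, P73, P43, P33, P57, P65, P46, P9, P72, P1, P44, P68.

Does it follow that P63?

P70  (by R11: P56)
P14  (by R13: P3, P29, P32)
P25  (by R15: P1, P6, P9)
P16  (by R18: P25, P55)
P17  (by R19: P66, P7)
P27  (by R23: P64)
P2  (by R24: P10, P12, P31)
P40  (by R30: P44, P5)
P47  (by R31: P35, P43)
P15  (by R32: P73, P68)
P13  (by R34: P51, P46)
P71  (by R35: P55, P20)
P54  (by R36: P50, P9, P33)
P8  (by R2: P71, P22)
P37  (by R3: P47, P21, P13)
P42  (by R12: P27, P18)
P26  (by R14: P42, P40, P15)
P41  (by R17: P2, P70)
P69  (by R22: P54, P17, P14)
P19  (by R37: P8, P62)
P67  (by R38: P69, P5)
P59  (by R9: P41)
P49  (by R28: P67, P6)
P11  (by R5: P59, P26, P16)
P23  (by R25: P49, P43)
P45  (by R1: P11, P29)
P52  (by R8: P23, P37)
P28  (by R33: P45, P19)
P60  (by R21: P28)
P36  (by R4: P60, P51)
P63  (by R26: P36, P52)

Yes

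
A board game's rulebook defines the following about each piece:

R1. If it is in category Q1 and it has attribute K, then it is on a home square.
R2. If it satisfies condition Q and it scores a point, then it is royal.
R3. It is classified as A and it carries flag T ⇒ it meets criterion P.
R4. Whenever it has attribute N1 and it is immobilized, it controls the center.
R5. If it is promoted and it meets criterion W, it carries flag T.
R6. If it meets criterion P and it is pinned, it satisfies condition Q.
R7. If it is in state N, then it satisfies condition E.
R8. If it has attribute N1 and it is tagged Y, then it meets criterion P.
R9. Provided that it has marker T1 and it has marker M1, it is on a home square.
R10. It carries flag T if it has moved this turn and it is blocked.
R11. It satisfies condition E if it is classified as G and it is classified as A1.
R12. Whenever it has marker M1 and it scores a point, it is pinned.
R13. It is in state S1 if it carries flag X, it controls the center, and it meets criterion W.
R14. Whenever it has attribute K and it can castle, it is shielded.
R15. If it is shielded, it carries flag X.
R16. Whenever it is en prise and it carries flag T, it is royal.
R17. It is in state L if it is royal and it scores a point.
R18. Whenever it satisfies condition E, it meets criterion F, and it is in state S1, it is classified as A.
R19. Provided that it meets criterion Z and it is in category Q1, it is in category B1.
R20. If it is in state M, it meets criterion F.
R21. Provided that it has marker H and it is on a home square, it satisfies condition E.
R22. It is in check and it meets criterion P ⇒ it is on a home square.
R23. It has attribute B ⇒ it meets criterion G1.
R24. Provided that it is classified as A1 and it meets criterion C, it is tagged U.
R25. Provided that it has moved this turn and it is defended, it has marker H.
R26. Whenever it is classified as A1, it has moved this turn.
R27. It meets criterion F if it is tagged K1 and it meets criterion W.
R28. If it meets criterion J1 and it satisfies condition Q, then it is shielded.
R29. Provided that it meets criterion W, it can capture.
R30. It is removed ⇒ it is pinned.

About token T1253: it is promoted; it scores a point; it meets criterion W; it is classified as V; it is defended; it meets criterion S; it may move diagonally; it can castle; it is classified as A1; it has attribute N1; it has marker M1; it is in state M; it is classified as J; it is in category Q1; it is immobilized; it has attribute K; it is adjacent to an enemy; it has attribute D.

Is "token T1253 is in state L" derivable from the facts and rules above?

By R1 (it is in category Q1, it has attribute K): it is on a home square.
By R4 (it has attribute N1, it is immobilized): it controls the center.
By R5 (it is promoted, it meets criterion W): it carries flag T.
By R12 (it has marker M1, it scores a point): it is pinned.
By R14 (it has attribute K, it can castle): it is shielded.
By R15 (it is shielded): it carries flag X.
By R20 (it is in state M): it meets criterion F.
By R26 (it is classified as A1): it has moved this turn.
By R13 (it carries flag X, it controls the center, it meets criterion W): it is in state S1.
By R25 (it has moved this turn, it is defended): it has marker H.
By R21 (it has marker H, it is on a home square): it satisfies condition E.
By R18 (it satisfies condition E, it meets criterion F, it is in state S1): it is classified as A.
By R3 (it is classified as A, it carries flag T): it meets criterion P.
By R6 (it meets criterion P, it is pinned): it satisfies condition Q.
By R2 (it satisfies condition Q, it scores a point): it is royal.
By R17 (it is royal, it scores a point): it is in state L.

Yes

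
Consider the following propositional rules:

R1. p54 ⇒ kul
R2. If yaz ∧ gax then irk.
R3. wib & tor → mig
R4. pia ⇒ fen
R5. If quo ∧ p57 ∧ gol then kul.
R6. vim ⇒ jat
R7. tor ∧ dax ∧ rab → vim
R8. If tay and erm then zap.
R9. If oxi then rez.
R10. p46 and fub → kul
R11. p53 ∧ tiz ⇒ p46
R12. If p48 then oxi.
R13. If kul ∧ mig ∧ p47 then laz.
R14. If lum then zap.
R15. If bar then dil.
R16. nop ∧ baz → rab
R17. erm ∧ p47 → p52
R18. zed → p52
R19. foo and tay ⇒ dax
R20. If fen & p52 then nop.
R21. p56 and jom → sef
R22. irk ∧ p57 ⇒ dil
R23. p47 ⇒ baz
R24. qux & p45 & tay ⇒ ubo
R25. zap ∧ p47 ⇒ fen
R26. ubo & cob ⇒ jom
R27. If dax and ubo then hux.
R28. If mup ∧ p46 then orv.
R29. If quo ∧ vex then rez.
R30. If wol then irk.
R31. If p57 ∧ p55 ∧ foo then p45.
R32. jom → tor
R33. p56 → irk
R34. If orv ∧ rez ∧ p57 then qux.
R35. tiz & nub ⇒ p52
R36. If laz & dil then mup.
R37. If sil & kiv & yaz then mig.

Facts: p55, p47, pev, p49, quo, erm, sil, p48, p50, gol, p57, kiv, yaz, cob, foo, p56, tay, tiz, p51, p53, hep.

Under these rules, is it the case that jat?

Yes

kul  (by R5: quo, p57, gol)
zap  (by R8: tay, erm)
p46  (by R11: p53, tiz)
oxi  (by R12: p48)
p52  (by R17: erm, p47)
dax  (by R19: foo, tay)
baz  (by R23: p47)
fen  (by R25: zap, p47)
p45  (by R31: p57, p55, foo)
irk  (by R33: p56)
mig  (by R37: sil, kiv, yaz)
rez  (by R9: oxi)
laz  (by R13: kul, mig, p47)
nop  (by R20: fen, p52)
dil  (by R22: irk, p57)
mup  (by R36: laz, dil)
rab  (by R16: nop, baz)
orv  (by R28: mup, p46)
qux  (by R34: orv, rez, p57)
ubo  (by R24: qux, p45, tay)
jom  (by R26: ubo, cob)
tor  (by R32: jom)
vim  (by R7: tor, dax, rab)
jat  (by R6: vim)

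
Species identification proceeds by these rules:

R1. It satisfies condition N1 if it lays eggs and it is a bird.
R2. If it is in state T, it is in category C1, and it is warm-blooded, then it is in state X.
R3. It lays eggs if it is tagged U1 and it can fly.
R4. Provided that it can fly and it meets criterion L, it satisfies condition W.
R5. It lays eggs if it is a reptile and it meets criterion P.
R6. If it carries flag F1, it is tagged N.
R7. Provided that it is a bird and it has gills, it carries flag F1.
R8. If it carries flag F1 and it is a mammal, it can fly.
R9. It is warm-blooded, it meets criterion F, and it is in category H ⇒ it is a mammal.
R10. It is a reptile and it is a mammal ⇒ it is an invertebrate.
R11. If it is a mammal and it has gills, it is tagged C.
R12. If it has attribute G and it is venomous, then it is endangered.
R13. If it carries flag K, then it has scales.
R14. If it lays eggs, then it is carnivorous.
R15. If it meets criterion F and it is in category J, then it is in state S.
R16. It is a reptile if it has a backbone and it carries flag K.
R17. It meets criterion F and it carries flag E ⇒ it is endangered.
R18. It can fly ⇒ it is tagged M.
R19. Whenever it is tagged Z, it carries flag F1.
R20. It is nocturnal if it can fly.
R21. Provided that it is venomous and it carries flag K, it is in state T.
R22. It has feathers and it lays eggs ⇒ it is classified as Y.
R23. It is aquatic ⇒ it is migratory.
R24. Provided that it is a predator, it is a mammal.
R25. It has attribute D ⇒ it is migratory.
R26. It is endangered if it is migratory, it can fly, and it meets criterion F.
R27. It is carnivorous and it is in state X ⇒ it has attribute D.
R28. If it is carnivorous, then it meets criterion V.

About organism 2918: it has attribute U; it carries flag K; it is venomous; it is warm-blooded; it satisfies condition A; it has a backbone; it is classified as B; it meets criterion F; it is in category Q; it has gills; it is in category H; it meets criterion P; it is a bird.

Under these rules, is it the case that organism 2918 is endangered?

Forward chaining from the given facts derives: carries flag F1, is a mammal, is tagged C, has scales, is a reptile, is in state T, lays eggs, is tagged N, can fly, is an invertebrate, is carnivorous, is tagged M, is nocturnal, meets criterion V, satisfies condition N1.
Rules concluding "it is endangered": R12 needs "it has attribute G"; R17 needs "it carries flag E"; R26 needs "it is migratory" — none of these are established.

No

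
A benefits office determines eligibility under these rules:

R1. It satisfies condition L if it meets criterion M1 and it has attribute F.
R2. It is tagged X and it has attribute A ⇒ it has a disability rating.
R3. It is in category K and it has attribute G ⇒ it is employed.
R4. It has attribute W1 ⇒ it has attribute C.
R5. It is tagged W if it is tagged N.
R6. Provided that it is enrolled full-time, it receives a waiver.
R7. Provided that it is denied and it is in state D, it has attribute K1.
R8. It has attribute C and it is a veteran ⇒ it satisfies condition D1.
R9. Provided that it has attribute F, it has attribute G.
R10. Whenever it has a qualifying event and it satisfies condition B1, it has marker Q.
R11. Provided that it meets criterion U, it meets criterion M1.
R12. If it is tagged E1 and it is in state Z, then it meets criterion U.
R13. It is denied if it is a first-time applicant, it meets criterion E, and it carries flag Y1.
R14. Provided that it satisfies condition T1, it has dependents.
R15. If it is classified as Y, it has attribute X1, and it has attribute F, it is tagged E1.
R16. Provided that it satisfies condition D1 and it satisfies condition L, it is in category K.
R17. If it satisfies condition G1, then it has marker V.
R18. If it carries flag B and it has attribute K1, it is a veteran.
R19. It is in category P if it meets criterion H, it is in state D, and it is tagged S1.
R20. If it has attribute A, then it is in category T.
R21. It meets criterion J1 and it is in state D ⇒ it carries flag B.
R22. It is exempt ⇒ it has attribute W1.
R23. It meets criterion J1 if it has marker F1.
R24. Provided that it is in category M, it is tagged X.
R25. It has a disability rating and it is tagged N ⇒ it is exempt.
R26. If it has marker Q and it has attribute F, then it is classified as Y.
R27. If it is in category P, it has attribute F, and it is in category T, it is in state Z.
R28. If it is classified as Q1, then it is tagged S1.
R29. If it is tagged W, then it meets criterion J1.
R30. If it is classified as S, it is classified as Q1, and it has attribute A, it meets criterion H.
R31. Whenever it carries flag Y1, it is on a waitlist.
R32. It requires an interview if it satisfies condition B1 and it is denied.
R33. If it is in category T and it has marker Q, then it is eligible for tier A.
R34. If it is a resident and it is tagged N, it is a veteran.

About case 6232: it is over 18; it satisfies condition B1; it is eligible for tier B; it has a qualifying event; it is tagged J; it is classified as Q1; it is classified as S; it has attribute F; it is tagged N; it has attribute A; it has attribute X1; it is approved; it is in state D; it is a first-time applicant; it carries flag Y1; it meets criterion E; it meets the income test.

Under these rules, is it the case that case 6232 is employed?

No

Forward chaining from the given facts derives: is tagged W, has attribute G, has marker Q, is denied, is in category T, is classified as Y, is tagged S1, meets criterion J1, meets criterion H, is on a waitlist, requires an interview, is eligible for tier A, has attribute K1, is tagged E1, is in category P, carries flag B, is in state Z, meets criterion U, is a veteran, meets criterion M1, satisfies condition L.
The only rule concluding "it is employed" is R3, which needs "it is in category K"; that is never established.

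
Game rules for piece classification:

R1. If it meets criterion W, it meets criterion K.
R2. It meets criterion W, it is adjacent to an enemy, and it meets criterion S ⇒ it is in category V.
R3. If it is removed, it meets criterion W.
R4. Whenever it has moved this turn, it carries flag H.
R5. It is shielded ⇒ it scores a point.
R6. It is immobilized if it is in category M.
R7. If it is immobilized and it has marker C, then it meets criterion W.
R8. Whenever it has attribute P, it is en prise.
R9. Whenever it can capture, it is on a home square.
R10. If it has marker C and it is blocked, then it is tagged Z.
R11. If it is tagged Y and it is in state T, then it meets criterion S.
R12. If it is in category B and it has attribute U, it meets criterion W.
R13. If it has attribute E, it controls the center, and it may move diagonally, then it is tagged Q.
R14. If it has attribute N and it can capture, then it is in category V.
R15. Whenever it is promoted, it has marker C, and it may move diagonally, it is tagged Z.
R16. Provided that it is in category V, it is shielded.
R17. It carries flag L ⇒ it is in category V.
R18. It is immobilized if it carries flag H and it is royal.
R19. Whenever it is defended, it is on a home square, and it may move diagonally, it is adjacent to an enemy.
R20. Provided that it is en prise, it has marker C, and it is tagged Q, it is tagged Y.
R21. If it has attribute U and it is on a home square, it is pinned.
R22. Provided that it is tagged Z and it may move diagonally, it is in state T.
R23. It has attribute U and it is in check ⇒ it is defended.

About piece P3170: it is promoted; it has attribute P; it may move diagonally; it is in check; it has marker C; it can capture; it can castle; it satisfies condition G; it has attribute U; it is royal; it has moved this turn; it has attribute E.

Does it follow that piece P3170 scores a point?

Forward chaining from the given facts derives: carries flag H, is en prise, is on a home square, is tagged Z, is immobilized, is pinned, is in state T, is defended, meets criterion W, is adjacent to an enemy, meets criterion K.
The only rule concluding "it scores a point" is R5, which needs "it is shielded"; that is never established.

No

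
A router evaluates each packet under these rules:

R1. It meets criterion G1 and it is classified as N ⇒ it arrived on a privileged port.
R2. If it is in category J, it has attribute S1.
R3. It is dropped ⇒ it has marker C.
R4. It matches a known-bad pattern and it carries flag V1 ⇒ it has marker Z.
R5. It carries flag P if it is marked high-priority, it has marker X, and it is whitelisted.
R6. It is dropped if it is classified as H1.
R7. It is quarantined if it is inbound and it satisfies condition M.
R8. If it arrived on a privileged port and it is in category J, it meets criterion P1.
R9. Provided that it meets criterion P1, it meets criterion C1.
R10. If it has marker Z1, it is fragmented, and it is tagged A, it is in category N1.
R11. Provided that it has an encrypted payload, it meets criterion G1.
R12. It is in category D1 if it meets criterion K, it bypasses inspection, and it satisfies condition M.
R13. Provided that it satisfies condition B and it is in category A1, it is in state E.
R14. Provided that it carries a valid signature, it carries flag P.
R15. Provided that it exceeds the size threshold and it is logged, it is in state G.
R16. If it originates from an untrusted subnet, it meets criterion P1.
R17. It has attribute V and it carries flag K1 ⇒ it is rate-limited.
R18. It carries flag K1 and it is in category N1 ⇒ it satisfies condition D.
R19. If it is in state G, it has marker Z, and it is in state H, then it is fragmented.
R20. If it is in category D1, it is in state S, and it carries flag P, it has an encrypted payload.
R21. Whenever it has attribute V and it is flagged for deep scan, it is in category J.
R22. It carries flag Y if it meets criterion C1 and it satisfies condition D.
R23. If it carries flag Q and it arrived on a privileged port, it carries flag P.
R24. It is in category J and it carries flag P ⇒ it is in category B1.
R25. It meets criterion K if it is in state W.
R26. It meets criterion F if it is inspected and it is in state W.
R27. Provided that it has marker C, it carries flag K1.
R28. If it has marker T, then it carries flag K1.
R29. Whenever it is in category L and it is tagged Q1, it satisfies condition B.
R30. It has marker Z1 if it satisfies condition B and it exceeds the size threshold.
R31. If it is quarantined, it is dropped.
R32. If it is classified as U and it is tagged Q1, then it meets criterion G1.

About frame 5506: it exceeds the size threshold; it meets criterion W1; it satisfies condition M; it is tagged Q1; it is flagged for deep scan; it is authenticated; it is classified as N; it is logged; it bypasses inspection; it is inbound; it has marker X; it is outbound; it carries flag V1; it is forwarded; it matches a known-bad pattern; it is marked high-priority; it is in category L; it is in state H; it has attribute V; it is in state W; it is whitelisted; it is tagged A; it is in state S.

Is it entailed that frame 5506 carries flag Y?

Yes

By R4 (it matches a known-bad pattern, it carries flag V1): it has marker Z.
By R5 (it is marked high-priority, it has marker X, it is whitelisted): it carries flag P.
By R7 (it is inbound, it satisfies condition M): it is quarantined.
By R15 (it exceeds the size threshold, it is logged): it is in state G.
By R19 (it is in state G, it has marker Z, it is in state H): it is fragmented.
By R21 (it has attribute V, it is flagged for deep scan): it is in category J.
By R25 (it is in state W): it meets criterion K.
By R29 (it is in category L, it is tagged Q1): it satisfies condition B.
By R30 (it satisfies condition B, it exceeds the size threshold): it has marker Z1.
By R31 (it is quarantined): it is dropped.
By R3 (it is dropped): it has marker C.
By R10 (it has marker Z1, it is fragmented, it is tagged A): it is in category N1.
By R12 (it meets criterion K, it bypasses inspection, it satisfies condition M): it is in category D1.
By R20 (it is in category D1, it is in state S, it carries flag P): it has an encrypted payload.
By R27 (it has marker C): it carries flag K1.
By R11 (it has an encrypted payload): it meets criterion G1.
By R18 (it carries flag K1, it is in category N1): it satisfies condition D.
By R1 (it meets criterion G1, it is classified as N): it arrived on a privileged port.
By R8 (it arrived on a privileged port, it is in category J): it meets criterion P1.
By R9 (it meets criterion P1): it meets criterion C1.
By R22 (it meets criterion C1, it satisfies condition D): it carries flag Y.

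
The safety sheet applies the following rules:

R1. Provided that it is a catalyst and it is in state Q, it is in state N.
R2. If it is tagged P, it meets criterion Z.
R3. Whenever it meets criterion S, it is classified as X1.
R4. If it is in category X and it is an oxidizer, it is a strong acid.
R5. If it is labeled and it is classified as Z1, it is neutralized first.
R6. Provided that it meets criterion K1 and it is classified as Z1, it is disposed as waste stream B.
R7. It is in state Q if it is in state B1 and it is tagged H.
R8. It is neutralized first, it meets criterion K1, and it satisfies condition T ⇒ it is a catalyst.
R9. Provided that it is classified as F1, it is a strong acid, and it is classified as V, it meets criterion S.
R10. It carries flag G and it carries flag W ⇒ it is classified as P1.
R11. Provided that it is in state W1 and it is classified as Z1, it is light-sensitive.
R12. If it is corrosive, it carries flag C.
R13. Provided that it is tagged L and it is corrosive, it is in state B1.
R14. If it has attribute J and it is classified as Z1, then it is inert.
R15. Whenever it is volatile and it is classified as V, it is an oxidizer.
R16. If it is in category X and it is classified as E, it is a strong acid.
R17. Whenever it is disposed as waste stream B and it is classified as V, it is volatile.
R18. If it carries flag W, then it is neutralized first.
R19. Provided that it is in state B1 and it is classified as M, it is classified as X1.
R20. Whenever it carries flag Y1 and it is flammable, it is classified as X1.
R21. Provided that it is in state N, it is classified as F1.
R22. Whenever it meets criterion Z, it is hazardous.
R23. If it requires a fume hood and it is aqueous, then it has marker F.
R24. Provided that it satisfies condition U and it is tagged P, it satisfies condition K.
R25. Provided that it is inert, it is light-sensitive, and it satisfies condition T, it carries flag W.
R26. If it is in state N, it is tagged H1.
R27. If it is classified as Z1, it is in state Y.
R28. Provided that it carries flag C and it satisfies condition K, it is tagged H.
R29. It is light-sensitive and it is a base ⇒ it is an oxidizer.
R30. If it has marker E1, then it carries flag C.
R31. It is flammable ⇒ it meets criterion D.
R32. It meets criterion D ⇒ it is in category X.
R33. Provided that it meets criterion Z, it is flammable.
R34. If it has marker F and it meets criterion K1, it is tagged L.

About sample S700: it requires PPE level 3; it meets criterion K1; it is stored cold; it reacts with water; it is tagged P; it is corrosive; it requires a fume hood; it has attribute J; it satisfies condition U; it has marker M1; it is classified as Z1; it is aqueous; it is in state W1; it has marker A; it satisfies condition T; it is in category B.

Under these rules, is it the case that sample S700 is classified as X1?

Forward chaining from the given facts derives: meets criterion Z, is disposed as waste stream B, is light-sensitive, carries flag C, is inert, is hazardous, has marker F, satisfies condition K, carries flag W, is in state Y, is tagged H, is flammable, is tagged L, is in state B1, is neutralized first, meets criterion D, is in category X, is in state Q, is a catalyst, is in state N, is classified as F1, is tagged H1.
Rules concluding "it is classified as X1": R3 needs "it meets criterion S"; R19 needs "it is classified as M"; R20 needs "it carries flag Y1" — none of these are established.

No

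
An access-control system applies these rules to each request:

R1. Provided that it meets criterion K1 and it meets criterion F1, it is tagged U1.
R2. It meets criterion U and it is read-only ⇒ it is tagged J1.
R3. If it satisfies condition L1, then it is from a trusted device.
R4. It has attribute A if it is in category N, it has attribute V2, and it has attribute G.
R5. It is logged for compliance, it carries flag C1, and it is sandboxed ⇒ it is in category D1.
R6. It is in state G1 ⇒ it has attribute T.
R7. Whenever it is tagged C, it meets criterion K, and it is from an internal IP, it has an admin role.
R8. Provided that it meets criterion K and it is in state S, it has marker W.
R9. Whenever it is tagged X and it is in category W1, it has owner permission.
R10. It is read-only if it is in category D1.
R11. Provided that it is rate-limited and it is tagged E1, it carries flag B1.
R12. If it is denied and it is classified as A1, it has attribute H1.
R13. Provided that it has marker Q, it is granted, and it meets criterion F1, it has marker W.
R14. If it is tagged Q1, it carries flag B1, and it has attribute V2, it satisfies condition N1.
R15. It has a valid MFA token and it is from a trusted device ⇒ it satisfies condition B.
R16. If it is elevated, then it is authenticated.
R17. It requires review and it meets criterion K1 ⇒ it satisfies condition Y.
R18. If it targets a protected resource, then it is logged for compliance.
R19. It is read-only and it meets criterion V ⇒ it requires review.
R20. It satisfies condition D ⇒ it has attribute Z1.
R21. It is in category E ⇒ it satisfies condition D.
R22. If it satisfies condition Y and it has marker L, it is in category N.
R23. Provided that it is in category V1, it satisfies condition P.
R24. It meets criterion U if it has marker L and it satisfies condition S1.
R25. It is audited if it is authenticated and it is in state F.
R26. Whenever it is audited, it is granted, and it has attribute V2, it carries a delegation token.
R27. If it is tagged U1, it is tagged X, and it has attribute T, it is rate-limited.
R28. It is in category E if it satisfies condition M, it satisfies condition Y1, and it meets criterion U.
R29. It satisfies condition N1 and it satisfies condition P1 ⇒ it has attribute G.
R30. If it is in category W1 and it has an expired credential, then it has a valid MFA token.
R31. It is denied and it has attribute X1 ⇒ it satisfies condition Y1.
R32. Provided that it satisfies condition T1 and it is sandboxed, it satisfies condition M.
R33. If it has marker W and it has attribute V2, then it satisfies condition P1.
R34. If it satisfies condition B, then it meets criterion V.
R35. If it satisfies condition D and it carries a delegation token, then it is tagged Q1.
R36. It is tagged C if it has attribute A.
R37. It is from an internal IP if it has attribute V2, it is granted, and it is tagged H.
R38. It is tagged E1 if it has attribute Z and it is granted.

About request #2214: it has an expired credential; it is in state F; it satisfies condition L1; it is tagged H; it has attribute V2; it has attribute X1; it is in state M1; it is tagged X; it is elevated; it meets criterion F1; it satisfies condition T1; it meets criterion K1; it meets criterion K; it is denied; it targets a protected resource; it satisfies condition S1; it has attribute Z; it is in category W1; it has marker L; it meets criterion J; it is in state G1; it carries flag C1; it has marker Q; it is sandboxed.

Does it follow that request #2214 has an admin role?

Forward chaining from the given facts derives: is tagged U1, is from a trusted device, has attribute T, has owner permission, is authenticated, is logged for compliance, meets criterion U, is audited, is rate-limited, has a valid MFA token, satisfies condition Y1, satisfies condition M, is in category D1, is read-only, satisfies condition B, is in category E, meets criterion V, is tagged J1, requires review, satisfies condition D, satisfies condition Y, has attribute Z1, is in category N.
The only rule concluding "it has an admin role" is R7, which needs "it is tagged C"; that is never established.

No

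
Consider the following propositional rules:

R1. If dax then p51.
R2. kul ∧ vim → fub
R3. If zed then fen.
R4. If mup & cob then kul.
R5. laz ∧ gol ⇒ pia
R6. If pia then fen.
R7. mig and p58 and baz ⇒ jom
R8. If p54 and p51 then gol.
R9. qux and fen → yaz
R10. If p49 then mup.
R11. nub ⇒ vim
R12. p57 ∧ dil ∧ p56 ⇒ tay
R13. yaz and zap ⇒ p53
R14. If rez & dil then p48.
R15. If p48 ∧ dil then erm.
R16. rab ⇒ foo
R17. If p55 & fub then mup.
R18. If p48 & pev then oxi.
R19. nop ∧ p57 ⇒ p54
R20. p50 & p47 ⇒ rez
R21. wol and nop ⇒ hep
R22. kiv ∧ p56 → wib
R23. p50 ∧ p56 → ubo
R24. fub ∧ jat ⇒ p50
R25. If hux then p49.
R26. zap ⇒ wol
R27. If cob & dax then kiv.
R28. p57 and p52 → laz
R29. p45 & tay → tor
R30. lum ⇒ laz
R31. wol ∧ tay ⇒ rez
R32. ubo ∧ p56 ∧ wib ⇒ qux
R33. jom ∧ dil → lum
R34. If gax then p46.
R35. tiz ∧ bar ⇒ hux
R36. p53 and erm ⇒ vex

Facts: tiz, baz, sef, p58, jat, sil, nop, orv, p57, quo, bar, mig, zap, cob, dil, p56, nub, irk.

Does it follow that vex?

No

Forward chaining from the given facts derives: jom, vim, tay, p54, wol, rez, lum, hux, p48, erm, hep, p49, laz, mup, kul, fub, p50, ubo.
The only rule concluding vex is R36, which needs p53; that is never established.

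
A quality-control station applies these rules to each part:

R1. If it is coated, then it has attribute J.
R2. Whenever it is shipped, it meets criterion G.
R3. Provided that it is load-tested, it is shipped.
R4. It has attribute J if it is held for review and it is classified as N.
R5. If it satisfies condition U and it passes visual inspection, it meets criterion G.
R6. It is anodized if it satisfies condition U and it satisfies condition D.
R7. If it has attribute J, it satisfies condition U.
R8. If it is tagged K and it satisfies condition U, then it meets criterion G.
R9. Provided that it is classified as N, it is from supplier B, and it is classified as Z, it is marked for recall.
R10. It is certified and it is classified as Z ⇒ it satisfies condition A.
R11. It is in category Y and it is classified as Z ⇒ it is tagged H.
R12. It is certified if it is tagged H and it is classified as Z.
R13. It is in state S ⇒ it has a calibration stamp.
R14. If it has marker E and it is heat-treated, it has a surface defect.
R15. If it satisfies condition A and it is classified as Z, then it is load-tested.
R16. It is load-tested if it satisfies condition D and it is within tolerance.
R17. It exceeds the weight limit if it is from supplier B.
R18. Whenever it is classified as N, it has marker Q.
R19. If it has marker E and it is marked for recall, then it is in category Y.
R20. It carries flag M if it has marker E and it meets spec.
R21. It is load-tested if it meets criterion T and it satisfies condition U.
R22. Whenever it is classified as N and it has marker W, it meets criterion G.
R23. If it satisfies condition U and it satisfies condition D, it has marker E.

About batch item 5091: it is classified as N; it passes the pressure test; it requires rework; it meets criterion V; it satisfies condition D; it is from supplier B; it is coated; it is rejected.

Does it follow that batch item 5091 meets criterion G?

No

Forward chaining from the given facts derives: has attribute J, satisfies condition U, exceeds the weight limit, has marker Q, has marker E, is anodized.
Rules concluding "it meets criterion G": R2 needs "it is shipped"; R5 needs "it passes visual inspection"; R8 needs "it is tagged K"; R22 needs "it has marker W" — none of these are established.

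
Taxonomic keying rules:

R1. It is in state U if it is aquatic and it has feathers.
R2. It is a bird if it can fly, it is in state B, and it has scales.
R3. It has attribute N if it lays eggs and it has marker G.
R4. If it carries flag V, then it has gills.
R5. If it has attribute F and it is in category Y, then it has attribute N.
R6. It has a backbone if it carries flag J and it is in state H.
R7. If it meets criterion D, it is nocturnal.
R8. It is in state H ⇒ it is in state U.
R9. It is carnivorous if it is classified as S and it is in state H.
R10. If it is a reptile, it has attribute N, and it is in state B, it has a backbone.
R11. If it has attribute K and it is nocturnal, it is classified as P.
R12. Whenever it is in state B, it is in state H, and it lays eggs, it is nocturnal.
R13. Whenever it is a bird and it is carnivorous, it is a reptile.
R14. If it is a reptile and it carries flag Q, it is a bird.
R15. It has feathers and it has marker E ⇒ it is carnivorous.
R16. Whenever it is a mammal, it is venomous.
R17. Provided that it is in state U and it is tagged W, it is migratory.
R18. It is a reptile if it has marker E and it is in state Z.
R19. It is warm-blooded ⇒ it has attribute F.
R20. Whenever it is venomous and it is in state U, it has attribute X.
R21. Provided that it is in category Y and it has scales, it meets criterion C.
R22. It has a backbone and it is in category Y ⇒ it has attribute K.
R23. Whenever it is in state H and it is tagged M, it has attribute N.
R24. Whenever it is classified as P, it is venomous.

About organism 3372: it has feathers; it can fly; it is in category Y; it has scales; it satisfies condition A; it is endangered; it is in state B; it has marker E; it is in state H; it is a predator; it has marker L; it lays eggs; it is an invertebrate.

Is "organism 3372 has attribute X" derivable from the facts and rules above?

Forward chaining from the given facts derives: is a bird, is in state U, is nocturnal, is carnivorous, meets criterion C, is a reptile.
The only rule concluding "it has attribute X" is R20, which needs "it is venomous"; that is never established.

No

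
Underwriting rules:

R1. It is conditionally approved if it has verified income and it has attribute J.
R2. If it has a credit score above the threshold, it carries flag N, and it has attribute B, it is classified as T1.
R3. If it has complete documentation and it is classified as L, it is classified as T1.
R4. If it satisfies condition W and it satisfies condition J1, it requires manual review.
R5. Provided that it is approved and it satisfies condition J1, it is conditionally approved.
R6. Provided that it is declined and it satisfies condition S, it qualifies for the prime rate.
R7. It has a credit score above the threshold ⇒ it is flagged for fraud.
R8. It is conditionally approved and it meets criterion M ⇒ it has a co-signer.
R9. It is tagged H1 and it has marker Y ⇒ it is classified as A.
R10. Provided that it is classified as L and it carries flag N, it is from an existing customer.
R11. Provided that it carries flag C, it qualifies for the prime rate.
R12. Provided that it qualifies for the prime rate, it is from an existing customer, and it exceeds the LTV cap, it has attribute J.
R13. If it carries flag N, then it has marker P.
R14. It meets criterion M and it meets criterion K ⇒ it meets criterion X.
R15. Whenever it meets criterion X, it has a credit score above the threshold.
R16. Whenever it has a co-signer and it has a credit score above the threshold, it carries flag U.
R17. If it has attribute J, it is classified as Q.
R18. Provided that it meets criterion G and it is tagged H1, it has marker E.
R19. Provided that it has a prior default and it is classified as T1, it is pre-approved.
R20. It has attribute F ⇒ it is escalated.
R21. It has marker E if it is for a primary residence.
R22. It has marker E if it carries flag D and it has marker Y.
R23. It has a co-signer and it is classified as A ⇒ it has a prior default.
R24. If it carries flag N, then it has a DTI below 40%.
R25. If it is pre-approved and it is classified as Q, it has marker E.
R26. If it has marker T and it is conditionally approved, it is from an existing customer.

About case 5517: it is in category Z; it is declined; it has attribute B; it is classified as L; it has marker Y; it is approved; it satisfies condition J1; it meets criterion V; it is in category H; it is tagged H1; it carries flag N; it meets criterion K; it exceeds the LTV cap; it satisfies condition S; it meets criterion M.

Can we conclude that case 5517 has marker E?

Yes

By R5 (it is approved, it satisfies condition J1): it is conditionally approved.
By R6 (it is declined, it satisfies condition S): it qualifies for the prime rate.
By R8 (it is conditionally approved, it meets criterion M): it has a co-signer.
By R9 (it is tagged H1, it has marker Y): it is classified as A.
By R10 (it is classified as L, it carries flag N): it is from an existing customer.
By R12 (it qualifies for the prime rate, it is from an existing customer, it exceeds the LTV cap): it has attribute J.
By R14 (it meets criterion M, it meets criterion K): it meets criterion X.
By R15 (it meets criterion X): it has a credit score above the threshold.
By R17 (it has attribute J): it is classified as Q.
By R23 (it has a co-signer, it is classified as A): it has a prior default.
By R2 (it has a credit score above the threshold, it carries flag N, it has attribute B): it is classified as T1.
By R19 (it has a prior default, it is classified as T1): it is pre-approved.
By R25 (it is pre-approved, it is classified as Q): it has marker E.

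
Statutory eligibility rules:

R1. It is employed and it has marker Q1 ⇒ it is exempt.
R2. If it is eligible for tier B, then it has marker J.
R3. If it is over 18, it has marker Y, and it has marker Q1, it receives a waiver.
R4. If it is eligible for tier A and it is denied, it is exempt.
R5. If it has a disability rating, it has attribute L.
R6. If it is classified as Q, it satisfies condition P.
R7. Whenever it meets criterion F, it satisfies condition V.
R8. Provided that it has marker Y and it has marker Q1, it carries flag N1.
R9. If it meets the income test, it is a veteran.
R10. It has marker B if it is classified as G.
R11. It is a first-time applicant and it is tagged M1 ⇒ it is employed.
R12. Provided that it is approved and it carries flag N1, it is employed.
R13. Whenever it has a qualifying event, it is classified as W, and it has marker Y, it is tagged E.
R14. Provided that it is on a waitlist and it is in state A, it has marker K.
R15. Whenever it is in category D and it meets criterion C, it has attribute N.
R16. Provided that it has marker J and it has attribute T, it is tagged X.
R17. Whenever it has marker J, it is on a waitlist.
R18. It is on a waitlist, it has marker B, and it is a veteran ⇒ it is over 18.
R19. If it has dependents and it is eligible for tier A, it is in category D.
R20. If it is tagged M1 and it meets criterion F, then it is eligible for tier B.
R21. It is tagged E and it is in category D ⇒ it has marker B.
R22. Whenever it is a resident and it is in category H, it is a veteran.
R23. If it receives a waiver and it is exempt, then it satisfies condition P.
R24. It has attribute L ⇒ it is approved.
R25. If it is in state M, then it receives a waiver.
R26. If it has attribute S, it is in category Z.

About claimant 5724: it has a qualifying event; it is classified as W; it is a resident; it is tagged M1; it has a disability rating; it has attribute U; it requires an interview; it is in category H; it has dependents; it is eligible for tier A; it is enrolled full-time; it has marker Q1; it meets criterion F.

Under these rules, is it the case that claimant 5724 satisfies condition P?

Forward chaining from the given facts derives: has attribute L, satisfies condition V, is in category D, is eligible for tier B, is a veteran, is approved, has marker J, is on a waitlist.
Rules concluding "it satisfies condition P": R6 needs "it is classified as Q"; R23 needs "it receives a waiver" — none of these are established.

No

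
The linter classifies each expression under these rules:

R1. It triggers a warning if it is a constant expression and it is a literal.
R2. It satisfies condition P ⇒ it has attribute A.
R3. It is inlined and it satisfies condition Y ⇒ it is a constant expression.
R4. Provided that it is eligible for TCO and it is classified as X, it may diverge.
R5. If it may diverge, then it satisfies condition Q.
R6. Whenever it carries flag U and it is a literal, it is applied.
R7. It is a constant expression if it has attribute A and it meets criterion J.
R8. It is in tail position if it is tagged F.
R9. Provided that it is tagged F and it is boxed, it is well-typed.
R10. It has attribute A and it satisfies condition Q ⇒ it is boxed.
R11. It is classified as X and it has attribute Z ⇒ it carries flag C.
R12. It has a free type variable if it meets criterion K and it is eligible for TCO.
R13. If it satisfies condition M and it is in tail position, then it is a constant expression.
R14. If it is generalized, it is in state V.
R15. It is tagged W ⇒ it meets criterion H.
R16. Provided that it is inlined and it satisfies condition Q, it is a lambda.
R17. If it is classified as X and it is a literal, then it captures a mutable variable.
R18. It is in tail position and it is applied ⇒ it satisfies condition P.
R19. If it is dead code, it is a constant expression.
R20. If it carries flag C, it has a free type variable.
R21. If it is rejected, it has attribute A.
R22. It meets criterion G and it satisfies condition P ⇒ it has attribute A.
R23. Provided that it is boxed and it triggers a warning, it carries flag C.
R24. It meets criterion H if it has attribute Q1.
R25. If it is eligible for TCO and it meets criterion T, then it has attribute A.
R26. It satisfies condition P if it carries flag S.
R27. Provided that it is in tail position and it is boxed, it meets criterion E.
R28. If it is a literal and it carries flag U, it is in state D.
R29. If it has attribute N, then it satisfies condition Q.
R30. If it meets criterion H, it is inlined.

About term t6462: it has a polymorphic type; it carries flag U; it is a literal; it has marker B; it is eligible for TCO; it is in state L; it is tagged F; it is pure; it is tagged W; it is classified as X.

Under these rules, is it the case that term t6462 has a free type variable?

Forward chaining from the given facts derives: may diverge, satisfies condition Q, is applied, is in tail position, meets criterion H, captures a mutable variable, satisfies condition P, is in state D, is inlined, has attribute A, is boxed, is a lambda, meets criterion E, is well-typed.
Rules concluding "it has a free type variable": R12 needs "it meets criterion K"; R20 needs "it carries flag C" — none of these are established.

No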